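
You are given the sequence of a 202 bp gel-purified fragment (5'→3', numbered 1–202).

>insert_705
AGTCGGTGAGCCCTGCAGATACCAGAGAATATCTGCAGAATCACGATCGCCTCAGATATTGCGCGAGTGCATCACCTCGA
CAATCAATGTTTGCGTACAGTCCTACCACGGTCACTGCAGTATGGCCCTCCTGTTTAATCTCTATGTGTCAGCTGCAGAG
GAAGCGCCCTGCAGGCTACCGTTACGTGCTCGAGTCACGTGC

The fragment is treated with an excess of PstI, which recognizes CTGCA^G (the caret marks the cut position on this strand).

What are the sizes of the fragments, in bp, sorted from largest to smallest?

PstI sites (CTGCAG) start at positions 13, 33, 115, 153, 169.
PstI cuts after base 5 of each site (before the last base), so after positions 17, 37, 119, 157, 173.
Linear molecule, 5 cuts → 6 fragments:
  1–17 → 17 bp
  18–37 → 20 bp
  38–119 → 82 bp
  120–157 → 38 bp
  158–173 → 16 bp
  174–202 → 29 bp
Sorted largest to smallest: 82, 38, 29, 20, 17, 16 bp.

82, 38, 29, 20, 17, 16 bp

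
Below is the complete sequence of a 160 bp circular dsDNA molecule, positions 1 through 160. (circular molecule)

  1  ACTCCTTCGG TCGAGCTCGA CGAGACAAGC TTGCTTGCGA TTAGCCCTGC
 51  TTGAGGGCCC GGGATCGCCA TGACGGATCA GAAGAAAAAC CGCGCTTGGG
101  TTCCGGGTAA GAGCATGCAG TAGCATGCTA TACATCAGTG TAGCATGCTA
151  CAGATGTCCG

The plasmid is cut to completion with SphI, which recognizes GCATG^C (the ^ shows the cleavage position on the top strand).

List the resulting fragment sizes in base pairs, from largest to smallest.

130, 20, 10 bp

SphI sites (GCATGC) start at positions 113, 123, 143.
SphI cuts after base 5 of each site (before the last base), so after positions 117, 127, 147.
Circular molecule, 3 cuts → 3 fragments:
  118–127 → 10 bp
  128–147 → 20 bp
  148–160 then 1–117 → 13 + 117 = 130 bp
Sorted largest to smallest: 130, 20, 10 bp.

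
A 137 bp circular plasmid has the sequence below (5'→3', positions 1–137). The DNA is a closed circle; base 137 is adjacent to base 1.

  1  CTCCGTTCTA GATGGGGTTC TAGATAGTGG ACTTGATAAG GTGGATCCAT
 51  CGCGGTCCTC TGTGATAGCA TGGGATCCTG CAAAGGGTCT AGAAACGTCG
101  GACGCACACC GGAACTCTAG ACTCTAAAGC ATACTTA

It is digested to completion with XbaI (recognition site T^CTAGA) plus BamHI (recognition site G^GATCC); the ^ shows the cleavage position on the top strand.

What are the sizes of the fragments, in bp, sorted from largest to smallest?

XbaI sites (TCTAGA) start at positions 7, 19, 88, 116.
XbaI cuts after the first base of each site, so after positions 7, 19, 88, 116.
BamHI sites (GGATCC) start at positions 43, 73.
BamHI cuts after the first base of each site, so after positions 43, 73.
Combined cut positions: 7, 19, 43, 73, 88, 116.
Circular molecule, 6 cuts → 6 fragments:
  8–19 → 12 bp
  20–43 → 24 bp
  44–73 → 30 bp
  74–88 → 15 bp
  89–116 → 28 bp
  117–137 then 1–7 → 21 + 7 = 28 bp
Sorted largest to smallest: 30, 28, 28, 24, 15, 12 bp.

30, 28, 28, 24, 15, 12 bp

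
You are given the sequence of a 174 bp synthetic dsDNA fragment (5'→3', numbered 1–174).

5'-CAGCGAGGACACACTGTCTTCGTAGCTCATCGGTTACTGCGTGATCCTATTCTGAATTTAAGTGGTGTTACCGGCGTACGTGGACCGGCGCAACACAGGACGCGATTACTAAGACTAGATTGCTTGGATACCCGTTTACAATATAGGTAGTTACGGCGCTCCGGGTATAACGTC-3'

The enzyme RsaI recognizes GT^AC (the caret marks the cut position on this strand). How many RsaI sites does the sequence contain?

1

GTAC occurs starting at position 76.
RsaI cuts at 1 site.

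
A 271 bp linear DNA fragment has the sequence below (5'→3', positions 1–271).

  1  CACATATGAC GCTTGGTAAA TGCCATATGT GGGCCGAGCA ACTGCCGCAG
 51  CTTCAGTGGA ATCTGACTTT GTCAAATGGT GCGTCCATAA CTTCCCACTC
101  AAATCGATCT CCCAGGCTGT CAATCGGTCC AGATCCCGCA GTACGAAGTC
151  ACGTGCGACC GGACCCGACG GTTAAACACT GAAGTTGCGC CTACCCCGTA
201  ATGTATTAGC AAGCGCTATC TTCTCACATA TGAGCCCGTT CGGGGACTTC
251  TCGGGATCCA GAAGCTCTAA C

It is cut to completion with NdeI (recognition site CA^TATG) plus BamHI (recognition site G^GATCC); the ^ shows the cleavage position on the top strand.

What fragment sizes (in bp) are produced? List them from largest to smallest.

NdeI sites (CATATG) start at positions 3, 24, 227.
NdeI cuts after base 2 of each site, so after positions 4, 25, 228.
The BamHI site (GGATCC) starts at position 254.
BamHI cuts after the first base of each site, so after position 254.
Combined cut positions: 4, 25, 228, 254.
Linear molecule, 4 cuts → 5 fragments:
  1–4 → 4 bp
  5–25 → 21 bp
  26–228 → 203 bp
  229–254 → 26 bp
  255–271 → 17 bp
Sorted largest to smallest: 203, 26, 21, 17, 4 bp.

203, 26, 21, 17, 4 bp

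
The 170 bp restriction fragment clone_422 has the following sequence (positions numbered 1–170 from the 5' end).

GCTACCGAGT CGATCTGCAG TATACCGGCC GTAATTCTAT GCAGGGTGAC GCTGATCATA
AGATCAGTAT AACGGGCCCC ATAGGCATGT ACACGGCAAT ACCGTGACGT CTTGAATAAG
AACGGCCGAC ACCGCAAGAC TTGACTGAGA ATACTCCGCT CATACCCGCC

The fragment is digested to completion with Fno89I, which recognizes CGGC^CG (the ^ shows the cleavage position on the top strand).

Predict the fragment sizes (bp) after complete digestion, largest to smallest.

Fno89I sites (CGGCCG) start at positions 26, 123.
Fno89I cuts after base 4 of each site, so after positions 29, 126.
Linear molecule, 2 cuts → 3 fragments:
  1–29 → 29 bp
  30–126 → 97 bp
  127–170 → 44 bp
Sorted largest to smallest: 97, 44, 29 bp.

97, 44, 29 bp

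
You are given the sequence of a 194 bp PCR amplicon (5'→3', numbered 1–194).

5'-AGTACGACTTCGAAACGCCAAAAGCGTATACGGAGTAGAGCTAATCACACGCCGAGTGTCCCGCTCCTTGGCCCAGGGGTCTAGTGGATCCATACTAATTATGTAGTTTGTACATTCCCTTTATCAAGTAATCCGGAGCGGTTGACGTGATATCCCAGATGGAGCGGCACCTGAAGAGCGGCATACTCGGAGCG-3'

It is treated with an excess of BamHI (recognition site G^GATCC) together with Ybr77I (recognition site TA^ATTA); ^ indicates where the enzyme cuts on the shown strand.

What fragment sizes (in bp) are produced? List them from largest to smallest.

97, 86, 11 bp

The BamHI site (GGATCC) starts at position 86.
BamHI cuts after the first base of each site, so after position 86.
The Ybr77I site (TAATTA) starts at position 96.
Ybr77I cuts after base 2 of each site, so after position 97.
Combined cut positions: 86, 97.
Linear molecule, 2 cuts → 3 fragments:
  1–86 → 86 bp
  87–97 → 11 bp
  98–194 → 97 bp
Sorted largest to smallest: 97, 86, 11 bp.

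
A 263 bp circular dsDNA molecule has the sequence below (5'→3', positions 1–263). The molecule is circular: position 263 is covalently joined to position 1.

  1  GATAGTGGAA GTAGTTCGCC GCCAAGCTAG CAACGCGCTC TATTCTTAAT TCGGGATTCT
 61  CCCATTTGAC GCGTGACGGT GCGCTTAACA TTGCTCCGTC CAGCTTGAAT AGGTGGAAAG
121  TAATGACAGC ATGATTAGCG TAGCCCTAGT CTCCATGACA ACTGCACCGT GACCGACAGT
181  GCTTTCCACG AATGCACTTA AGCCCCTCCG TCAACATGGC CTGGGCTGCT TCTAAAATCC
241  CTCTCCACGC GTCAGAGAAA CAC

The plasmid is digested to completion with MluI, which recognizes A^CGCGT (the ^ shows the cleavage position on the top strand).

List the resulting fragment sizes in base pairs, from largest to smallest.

MluI sites (ACGCGT) start at positions 69, 247.
MluI cuts after the first base of each site, so after positions 69, 247.
Circular molecule, 2 cuts → 2 fragments:
  70–247 → 178 bp
  248–263 then 1–69 → 16 + 69 = 85 bp
Sorted largest to smallest: 178, 85 bp.

178, 85 bp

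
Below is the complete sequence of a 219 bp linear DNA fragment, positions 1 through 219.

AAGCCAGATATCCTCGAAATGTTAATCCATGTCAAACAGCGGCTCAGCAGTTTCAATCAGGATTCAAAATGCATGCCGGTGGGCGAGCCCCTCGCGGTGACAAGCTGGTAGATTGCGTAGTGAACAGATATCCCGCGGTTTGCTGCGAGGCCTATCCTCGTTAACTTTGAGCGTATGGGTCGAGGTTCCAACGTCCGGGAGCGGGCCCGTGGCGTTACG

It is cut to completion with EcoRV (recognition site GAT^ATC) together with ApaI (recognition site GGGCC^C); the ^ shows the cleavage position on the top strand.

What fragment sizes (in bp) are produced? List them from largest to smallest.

EcoRV sites (GATATC) start at positions 7, 127.
EcoRV cuts after base 3 of each site, so after positions 9, 129.
The ApaI site (GGGCCC) starts at position 203.
ApaI cuts after base 5 of each site (before the last base), so after position 207.
Combined cut positions: 9, 129, 207.
Linear molecule, 3 cuts → 4 fragments:
  1–9 → 9 bp
  10–129 → 120 bp
  130–207 → 78 bp
  208–219 → 12 bp
Sorted largest to smallest: 120, 78, 12, 9 bp.

120, 78, 12, 9 bp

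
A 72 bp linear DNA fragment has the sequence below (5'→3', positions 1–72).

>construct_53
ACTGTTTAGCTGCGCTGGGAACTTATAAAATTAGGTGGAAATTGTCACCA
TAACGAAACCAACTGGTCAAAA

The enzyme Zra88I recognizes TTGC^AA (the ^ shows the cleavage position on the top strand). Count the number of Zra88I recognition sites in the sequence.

0

No occurrence of TTGCAA is present in the sequence.
Zra88I does not cut: 0 sites.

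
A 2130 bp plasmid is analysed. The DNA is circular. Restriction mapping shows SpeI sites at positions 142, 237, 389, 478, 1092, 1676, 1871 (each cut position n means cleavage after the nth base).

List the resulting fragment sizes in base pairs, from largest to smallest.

614, 584, 401, 195, 152, 95, 89 bp

Circular molecule, 7 cuts → 7 fragments:
  237 − 142 = 95 bp
  389 − 237 = 152 bp
  478 − 389 = 89 bp
  1092 − 478 = 614 bp
  1676 − 1092 = 584 bp
  1871 − 1676 = 195 bp
  wrap: 2130 − 1871 + 142 = 401 bp
Sorted largest to smallest: 614, 584, 401, 195, 152, 95, 89 bp.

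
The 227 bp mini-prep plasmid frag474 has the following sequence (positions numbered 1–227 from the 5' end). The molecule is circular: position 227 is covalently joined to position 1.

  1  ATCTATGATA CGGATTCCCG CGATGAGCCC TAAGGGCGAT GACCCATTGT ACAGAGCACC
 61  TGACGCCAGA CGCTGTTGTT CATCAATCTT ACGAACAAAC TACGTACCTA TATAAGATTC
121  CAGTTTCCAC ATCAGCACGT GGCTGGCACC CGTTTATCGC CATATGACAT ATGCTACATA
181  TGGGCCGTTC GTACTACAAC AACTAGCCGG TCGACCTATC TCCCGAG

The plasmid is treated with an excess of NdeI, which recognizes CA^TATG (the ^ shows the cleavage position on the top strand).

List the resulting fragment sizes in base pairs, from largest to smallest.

211, 9, 7 bp

NdeI sites (CATATG) start at positions 161, 168, 177.
NdeI cuts after base 2 of each site, so after positions 162, 169, 178.
Circular molecule, 3 cuts → 3 fragments:
  163–169 → 7 bp
  170–178 → 9 bp
  179–227 then 1–162 → 49 + 162 = 211 bp
Sorted largest to smallest: 211, 9, 7 bp.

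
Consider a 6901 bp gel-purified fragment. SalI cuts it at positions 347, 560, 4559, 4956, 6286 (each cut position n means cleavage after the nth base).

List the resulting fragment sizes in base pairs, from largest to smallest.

3999, 1330, 615, 397, 347, 213 bp

Linear molecule, 5 cuts → 6 fragments:
  347 − 0 = 347 bp
  560 − 347 = 213 bp
  4559 − 560 = 3999 bp
  4956 − 4559 = 397 bp
  6286 − 4956 = 1330 bp
  6901 − 6286 = 615 bp
Sorted largest to smallest: 3999, 1330, 615, 397, 347, 213 bp.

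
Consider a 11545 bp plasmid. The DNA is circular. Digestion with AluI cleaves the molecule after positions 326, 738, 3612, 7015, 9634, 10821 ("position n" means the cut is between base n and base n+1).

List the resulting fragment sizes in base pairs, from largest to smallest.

3403, 2874, 2619, 1187, 1050, 412 bp

Circular molecule, 6 cuts → 6 fragments:
  738 − 326 = 412 bp
  3612 − 738 = 2874 bp
  7015 − 3612 = 3403 bp
  9634 − 7015 = 2619 bp
  10821 − 9634 = 1187 bp
  wrap: 11545 − 10821 + 326 = 1050 bp
Sorted largest to smallest: 3403, 2874, 2619, 1187, 1050, 412 bp.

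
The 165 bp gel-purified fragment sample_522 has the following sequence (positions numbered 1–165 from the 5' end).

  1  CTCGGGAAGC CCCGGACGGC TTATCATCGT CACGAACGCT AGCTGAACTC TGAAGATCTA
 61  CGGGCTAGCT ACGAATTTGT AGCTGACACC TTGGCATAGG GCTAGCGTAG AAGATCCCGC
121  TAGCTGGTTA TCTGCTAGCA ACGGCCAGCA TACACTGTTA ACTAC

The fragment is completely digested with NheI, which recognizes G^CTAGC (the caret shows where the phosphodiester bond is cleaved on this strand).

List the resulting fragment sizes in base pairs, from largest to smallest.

NheI sites (GCTAGC) start at positions 38, 64, 101, 119, 134.
NheI cuts after the first base of each site, so after positions 38, 64, 101, 119, 134.
Linear molecule, 5 cuts → 6 fragments:
  1–38 → 38 bp
  39–64 → 26 bp
  65–101 → 37 bp
  102–119 → 18 bp
  120–134 → 15 bp
  135–165 → 31 bp
Sorted largest to smallest: 38, 37, 31, 26, 18, 15 bp.

38, 37, 31, 26, 18, 15 bp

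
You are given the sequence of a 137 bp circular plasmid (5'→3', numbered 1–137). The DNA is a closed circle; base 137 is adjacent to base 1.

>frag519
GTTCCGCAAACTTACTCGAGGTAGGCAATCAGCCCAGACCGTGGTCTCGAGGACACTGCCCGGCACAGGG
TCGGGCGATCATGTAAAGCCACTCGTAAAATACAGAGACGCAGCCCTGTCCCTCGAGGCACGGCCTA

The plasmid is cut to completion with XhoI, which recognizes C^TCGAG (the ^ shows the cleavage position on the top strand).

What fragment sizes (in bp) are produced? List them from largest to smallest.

XhoI sites (CTCGAG) start at positions 15, 46, 122.
XhoI cuts after the first base of each site, so after positions 15, 46, 122.
Circular molecule, 3 cuts → 3 fragments:
  16–46 → 31 bp
  47–122 → 76 bp
  123–137 then 1–15 → 15 + 15 = 30 bp
Sorted largest to smallest: 76, 31, 30 bp.

76, 31, 30 bp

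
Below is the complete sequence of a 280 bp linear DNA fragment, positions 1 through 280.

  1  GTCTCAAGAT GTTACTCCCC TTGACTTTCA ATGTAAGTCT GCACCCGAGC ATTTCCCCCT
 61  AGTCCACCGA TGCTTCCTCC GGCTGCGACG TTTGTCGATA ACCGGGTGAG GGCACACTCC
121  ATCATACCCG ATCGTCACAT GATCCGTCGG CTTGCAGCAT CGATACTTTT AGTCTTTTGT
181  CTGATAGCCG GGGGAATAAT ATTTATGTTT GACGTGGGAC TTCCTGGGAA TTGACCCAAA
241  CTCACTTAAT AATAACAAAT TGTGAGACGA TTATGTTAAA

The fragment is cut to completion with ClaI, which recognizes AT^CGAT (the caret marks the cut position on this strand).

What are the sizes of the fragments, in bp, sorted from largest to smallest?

The ClaI site (ATCGAT) starts at position 159.
ClaI cuts after base 2 of each site, so after position 160.
Linear molecule, 1 cut → 2 fragments:
  1–160 → 160 bp
  161–280 → 120 bp
Sorted largest to smallest: 160, 120 bp.

160, 120 bp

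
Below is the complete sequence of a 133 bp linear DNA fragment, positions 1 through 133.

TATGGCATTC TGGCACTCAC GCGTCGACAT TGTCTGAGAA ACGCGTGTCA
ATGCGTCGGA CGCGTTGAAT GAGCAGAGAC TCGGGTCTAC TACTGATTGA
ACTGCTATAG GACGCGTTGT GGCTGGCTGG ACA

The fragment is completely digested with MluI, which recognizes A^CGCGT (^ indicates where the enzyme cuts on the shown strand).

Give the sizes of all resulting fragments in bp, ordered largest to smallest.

MluI sites (ACGCGT) start at positions 19, 41, 60, 112.
MluI cuts after the first base of each site, so after positions 19, 41, 60, 112.
Linear molecule, 4 cuts → 5 fragments:
  1–19 → 19 bp
  20–41 → 22 bp
  42–60 → 19 bp
  61–112 → 52 bp
  113–133 → 21 bp
Sorted largest to smallest: 52, 22, 21, 19, 19 bp.

52, 22, 21, 19, 19 bp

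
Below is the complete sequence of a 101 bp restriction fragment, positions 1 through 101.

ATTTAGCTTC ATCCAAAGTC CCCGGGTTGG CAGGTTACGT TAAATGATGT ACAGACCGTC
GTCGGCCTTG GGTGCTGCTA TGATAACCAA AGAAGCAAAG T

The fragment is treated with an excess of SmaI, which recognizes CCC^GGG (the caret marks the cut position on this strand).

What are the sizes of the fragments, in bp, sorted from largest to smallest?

78, 23 bp

The SmaI site (CCCGGG) starts at position 21.
SmaI cuts after base 3 of each site, so after position 23.
Linear molecule, 1 cut → 2 fragments:
  1–23 → 23 bp
  24–101 → 78 bp
Sorted largest to smallest: 78, 23 bp.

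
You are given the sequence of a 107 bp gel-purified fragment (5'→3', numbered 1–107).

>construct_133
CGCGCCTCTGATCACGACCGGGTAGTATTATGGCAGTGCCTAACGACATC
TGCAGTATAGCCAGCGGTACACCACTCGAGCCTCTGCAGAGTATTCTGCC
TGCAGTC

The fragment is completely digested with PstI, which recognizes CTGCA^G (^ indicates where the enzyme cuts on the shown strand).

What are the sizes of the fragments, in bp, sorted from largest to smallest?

PstI sites (CTGCAG) start at positions 50, 84, 100.
PstI cuts after base 5 of each site (before the last base), so after positions 54, 88, 104.
Linear molecule, 3 cuts → 4 fragments:
  1–54 → 54 bp
  55–88 → 34 bp
  89–104 → 16 bp
  105–107 → 3 bp
Sorted largest to smallest: 54, 34, 16, 3 bp.

54, 34, 16, 3 bp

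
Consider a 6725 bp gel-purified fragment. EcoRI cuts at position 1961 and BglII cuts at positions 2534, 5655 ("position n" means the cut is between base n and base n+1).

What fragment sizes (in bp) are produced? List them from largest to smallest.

3121, 1961, 1070, 573 bp

Combined cut positions (sorted): 1961, 2534, 5655.
Linear molecule, 3 cuts → 4 fragments:
  1961 − 0 = 1961 bp
  2534 − 1961 = 573 bp
  5655 − 2534 = 3121 bp
  6725 − 5655 = 1070 bp
Sorted largest to smallest: 3121, 1961, 1070, 573 bp.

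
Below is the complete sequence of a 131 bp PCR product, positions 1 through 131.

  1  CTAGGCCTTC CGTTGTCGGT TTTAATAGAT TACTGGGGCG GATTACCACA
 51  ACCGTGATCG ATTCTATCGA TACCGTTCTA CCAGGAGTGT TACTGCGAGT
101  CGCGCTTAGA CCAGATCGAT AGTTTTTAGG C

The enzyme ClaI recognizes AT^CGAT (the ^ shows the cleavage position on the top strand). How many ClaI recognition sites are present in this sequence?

3

ATCGAT occurs starting at positions 57, 66, 115.
ClaI cuts at 3 sites.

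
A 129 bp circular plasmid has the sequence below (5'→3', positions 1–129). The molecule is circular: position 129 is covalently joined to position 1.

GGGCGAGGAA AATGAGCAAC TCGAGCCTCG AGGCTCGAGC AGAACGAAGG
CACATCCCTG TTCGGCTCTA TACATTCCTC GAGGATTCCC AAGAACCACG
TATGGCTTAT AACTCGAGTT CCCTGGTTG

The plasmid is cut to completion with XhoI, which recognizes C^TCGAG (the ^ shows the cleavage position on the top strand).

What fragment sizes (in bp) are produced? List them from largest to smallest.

XhoI sites (CTCGAG) start at positions 20, 27, 34, 78, 113.
XhoI cuts after the first base of each site, so after positions 20, 27, 34, 78, 113.
Circular molecule, 5 cuts → 5 fragments:
  21–27 → 7 bp
  28–34 → 7 bp
  35–78 → 44 bp
  79–113 → 35 bp
  114–129 then 1–20 → 16 + 20 = 36 bp
Sorted largest to smallest: 44, 36, 35, 7, 7 bp.

44, 36, 35, 7, 7 bp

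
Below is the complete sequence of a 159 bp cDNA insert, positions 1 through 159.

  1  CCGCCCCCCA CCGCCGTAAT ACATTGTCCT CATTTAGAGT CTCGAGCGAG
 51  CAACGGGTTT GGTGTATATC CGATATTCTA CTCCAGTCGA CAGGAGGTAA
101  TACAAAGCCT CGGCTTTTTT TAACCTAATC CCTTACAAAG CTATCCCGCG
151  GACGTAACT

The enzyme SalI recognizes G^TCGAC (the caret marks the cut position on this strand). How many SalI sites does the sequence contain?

1

GTCGAC occurs starting at position 86.
SalI cuts at 1 site.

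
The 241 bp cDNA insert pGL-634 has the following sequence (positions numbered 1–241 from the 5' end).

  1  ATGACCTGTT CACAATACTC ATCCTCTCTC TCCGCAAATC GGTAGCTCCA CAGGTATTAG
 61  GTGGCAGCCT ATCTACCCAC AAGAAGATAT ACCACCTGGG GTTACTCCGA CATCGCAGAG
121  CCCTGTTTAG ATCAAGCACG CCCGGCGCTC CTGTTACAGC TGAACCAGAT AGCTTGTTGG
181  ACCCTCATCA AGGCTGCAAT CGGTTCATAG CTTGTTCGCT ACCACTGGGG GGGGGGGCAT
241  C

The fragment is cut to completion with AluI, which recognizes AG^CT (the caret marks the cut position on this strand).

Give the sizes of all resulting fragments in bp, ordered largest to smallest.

114, 45, 38, 31, 13 bp

AluI sites (AGCT) start at positions 44, 158, 171, 209.
AluI cuts after base 2 of each site, so after positions 45, 159, 172, 210.
Linear molecule, 4 cuts → 5 fragments:
  1–45 → 45 bp
  46–159 → 114 bp
  160–172 → 13 bp
  173–210 → 38 bp
  211–241 → 31 bp
Sorted largest to smallest: 114, 45, 38, 31, 13 bp.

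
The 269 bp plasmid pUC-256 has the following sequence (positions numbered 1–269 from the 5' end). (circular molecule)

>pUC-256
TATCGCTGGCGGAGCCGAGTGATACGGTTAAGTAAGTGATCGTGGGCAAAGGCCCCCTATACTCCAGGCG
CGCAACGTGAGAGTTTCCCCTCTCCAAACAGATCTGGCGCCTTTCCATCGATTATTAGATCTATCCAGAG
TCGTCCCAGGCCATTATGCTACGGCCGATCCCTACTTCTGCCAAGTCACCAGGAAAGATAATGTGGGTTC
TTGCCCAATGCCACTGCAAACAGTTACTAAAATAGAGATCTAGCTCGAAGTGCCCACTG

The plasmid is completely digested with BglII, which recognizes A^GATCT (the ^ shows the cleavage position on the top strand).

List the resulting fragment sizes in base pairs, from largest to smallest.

123, 119, 27 bp

BglII sites (AGATCT) start at positions 100, 127, 246.
BglII cuts after the first base of each site, so after positions 100, 127, 246.
Circular molecule, 3 cuts → 3 fragments:
  101–127 → 27 bp
  128–246 → 119 bp
  247–269 then 1–100 → 23 + 100 = 123 bp
Sorted largest to smallest: 123, 119, 27 bp.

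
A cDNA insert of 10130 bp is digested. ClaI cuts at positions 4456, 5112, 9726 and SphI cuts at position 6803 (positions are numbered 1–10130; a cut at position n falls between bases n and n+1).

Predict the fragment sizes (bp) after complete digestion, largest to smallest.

Combined cut positions (sorted): 4456, 5112, 6803, 9726.
Linear molecule, 4 cuts → 5 fragments:
  4456 − 0 = 4456 bp
  5112 − 4456 = 656 bp
  6803 − 5112 = 1691 bp
  9726 − 6803 = 2923 bp
  10130 − 9726 = 404 bp
Sorted largest to smallest: 4456, 2923, 1691, 656, 404 bp.

4456, 2923, 1691, 656, 404 bp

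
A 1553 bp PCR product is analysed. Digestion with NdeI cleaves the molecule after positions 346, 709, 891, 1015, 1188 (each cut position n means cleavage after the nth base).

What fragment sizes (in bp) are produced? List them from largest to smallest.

Linear molecule, 5 cuts → 6 fragments:
  346 − 0 = 346 bp
  709 − 346 = 363 bp
  891 − 709 = 182 bp
  1015 − 891 = 124 bp
  1188 − 1015 = 173 bp
  1553 − 1188 = 365 bp
Sorted largest to smallest: 365, 363, 346, 182, 173, 124 bp.

365, 363, 346, 182, 173, 124 bp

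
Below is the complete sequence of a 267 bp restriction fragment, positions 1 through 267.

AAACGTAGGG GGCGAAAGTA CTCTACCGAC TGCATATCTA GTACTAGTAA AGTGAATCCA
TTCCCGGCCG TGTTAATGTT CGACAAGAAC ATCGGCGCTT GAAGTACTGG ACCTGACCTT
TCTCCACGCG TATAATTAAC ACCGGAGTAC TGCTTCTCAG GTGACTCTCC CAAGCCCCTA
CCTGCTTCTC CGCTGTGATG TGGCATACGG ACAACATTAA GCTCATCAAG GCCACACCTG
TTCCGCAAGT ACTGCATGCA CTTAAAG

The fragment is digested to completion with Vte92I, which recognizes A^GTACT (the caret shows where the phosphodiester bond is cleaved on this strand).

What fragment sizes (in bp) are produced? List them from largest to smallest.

102, 63, 43, 23, 19, 17 bp

Vte92I sites (AGTACT) start at positions 17, 40, 103, 146, 248.
Vte92I cuts after the first base of each site, so after positions 17, 40, 103, 146, 248.
Linear molecule, 5 cuts → 6 fragments:
  1–17 → 17 bp
  18–40 → 23 bp
  41–103 → 63 bp
  104–146 → 43 bp
  147–248 → 102 bp
  249–267 → 19 bp
Sorted largest to smallest: 102, 63, 43, 23, 19, 17 bp.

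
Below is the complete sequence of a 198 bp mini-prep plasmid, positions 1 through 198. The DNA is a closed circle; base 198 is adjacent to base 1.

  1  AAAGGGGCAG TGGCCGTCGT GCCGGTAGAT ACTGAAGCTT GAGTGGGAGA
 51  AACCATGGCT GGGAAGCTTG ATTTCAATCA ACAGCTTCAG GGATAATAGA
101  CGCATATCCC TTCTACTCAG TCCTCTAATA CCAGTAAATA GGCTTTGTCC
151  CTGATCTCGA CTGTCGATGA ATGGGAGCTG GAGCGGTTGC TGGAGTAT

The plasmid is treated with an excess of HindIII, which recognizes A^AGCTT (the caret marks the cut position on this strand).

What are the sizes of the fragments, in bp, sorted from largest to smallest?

HindIII sites (AAGCTT) start at positions 35, 64.
HindIII cuts after the first base of each site, so after positions 35, 64.
Circular molecule, 2 cuts → 2 fragments:
  36–64 → 29 bp
  65–198 then 1–35 → 134 + 35 = 169 bp
Sorted largest to smallest: 169, 29 bp.

169, 29 bp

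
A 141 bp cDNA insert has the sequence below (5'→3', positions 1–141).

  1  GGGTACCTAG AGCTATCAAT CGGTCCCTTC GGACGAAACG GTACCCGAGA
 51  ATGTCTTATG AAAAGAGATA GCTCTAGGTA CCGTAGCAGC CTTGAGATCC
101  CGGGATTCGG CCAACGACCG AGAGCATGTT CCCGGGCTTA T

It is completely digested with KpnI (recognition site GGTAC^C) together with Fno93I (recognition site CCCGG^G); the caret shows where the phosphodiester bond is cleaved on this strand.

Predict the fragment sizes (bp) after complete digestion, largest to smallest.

38, 37, 32, 22, 6, 6 bp

KpnI sites (GGTACC) start at positions 2, 40, 77.
KpnI cuts after base 5 of each site (before the last base), so after positions 6, 44, 81.
Fno93I sites (CCCGGG) start at positions 99, 131.
Fno93I cuts after base 5 of each site (before the last base), so after positions 103, 135.
Combined cut positions: 6, 44, 81, 103, 135.
Linear molecule, 5 cuts → 6 fragments:
  1–6 → 6 bp
  7–44 → 38 bp
  45–81 → 37 bp
  82–103 → 22 bp
  104–135 → 32 bp
  136–141 → 6 bp
Sorted largest to smallest: 38, 37, 32, 22, 6, 6 bp.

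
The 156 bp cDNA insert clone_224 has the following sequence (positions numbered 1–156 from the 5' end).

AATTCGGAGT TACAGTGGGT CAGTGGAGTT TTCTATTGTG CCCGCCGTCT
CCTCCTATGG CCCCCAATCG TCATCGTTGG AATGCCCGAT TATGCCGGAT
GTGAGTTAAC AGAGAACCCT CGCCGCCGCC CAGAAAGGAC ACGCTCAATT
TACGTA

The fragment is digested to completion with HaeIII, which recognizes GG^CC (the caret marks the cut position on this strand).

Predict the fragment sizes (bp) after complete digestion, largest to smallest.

96, 60 bp

The HaeIII site (GGCC) starts at position 59.
HaeIII cuts after base 2 of each site, so after position 60.
Linear molecule, 1 cut → 2 fragments:
  1–60 → 60 bp
  61–156 → 96 bp
Sorted largest to smallest: 96, 60 bp.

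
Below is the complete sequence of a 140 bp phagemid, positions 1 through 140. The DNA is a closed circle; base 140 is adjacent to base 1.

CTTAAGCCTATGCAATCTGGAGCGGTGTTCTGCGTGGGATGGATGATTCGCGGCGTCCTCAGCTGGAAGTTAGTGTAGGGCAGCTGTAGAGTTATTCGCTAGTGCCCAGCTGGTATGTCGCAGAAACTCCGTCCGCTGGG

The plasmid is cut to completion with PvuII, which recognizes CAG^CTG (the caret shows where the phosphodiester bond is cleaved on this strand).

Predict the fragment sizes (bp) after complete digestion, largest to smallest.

93, 26, 21 bp

PvuII sites (CAGCTG) start at positions 60, 81, 107.
PvuII cuts after base 3 of each site, so after positions 62, 83, 109.
Circular molecule, 3 cuts → 3 fragments:
  63–83 → 21 bp
  84–109 → 26 bp
  110–140 then 1–62 → 31 + 62 = 93 bp
Sorted largest to smallest: 93, 26, 21 bp.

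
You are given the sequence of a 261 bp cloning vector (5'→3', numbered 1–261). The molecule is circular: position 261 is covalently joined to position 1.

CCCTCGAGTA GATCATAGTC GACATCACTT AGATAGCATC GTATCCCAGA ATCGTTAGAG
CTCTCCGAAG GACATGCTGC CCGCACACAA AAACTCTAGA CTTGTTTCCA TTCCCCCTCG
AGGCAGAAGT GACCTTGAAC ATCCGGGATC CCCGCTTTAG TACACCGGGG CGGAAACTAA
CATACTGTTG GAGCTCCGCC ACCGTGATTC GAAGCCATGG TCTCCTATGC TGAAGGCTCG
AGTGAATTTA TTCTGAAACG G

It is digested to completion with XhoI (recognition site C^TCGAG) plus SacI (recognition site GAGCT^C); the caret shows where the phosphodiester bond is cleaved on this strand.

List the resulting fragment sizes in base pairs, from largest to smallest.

XhoI sites (CTCGAG) start at positions 3, 117, 237.
XhoI cuts after the first base of each site, so after positions 3, 117, 237.
SacI sites (GAGCTC) start at positions 58, 191.
SacI cuts after base 5 of each site (before the last base), so after positions 62, 195.
Combined cut positions: 3, 62, 117, 195, 237.
Circular molecule, 5 cuts → 5 fragments:
  4–62 → 59 bp
  63–117 → 55 bp
  118–195 → 78 bp
  196–237 → 42 bp
  238–261 then 1–3 → 24 + 3 = 27 bp
Sorted largest to smallest: 78, 59, 55, 42, 27 bp.

78, 59, 55, 42, 27 bp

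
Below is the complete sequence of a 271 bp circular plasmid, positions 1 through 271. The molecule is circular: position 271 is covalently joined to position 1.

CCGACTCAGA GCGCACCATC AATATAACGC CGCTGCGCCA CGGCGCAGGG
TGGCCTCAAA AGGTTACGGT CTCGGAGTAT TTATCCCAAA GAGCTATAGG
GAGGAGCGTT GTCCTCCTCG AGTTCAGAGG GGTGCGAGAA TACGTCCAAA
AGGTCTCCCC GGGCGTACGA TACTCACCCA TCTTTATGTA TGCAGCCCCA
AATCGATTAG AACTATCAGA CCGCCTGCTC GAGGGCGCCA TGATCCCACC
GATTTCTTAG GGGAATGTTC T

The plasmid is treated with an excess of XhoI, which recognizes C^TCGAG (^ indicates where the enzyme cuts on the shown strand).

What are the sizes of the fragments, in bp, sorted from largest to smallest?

160, 111 bp

XhoI sites (CTCGAG) start at positions 117, 228.
XhoI cuts after the first base of each site, so after positions 117, 228.
Circular molecule, 2 cuts → 2 fragments:
  118–228 → 111 bp
  229–271 then 1–117 → 43 + 117 = 160 bp
Sorted largest to smallest: 160, 111 bp.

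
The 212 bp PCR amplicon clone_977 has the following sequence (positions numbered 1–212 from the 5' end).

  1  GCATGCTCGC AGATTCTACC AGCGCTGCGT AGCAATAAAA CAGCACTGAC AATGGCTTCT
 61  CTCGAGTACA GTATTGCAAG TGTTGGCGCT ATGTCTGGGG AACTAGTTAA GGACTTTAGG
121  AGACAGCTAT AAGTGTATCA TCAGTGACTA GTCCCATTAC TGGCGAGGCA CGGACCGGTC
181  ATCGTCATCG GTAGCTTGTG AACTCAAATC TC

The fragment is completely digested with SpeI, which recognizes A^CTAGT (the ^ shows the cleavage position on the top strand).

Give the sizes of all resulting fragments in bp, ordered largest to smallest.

SpeI sites (ACTAGT) start at positions 102, 147.
SpeI cuts after the first base of each site, so after positions 102, 147.
Linear molecule, 2 cuts → 3 fragments:
  1–102 → 102 bp
  103–147 → 45 bp
  148–212 → 65 bp
Sorted largest to smallest: 102, 65, 45 bp.

102, 65, 45 bp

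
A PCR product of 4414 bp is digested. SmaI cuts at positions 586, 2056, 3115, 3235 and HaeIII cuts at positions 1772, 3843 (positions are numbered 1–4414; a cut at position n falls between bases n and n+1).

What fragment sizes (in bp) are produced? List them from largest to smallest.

1186, 1059, 608, 586, 571, 284, 120 bp

Combined cut positions (sorted): 586, 1772, 2056, 3115, 3235, 3843.
Linear molecule, 6 cuts → 7 fragments:
  586 − 0 = 586 bp
  1772 − 586 = 1186 bp
  2056 − 1772 = 284 bp
  3115 − 2056 = 1059 bp
  3235 − 3115 = 120 bp
  3843 − 3235 = 608 bp
  4414 − 3843 = 571 bp
Sorted largest to smallest: 1186, 1059, 608, 586, 571, 284, 120 bp.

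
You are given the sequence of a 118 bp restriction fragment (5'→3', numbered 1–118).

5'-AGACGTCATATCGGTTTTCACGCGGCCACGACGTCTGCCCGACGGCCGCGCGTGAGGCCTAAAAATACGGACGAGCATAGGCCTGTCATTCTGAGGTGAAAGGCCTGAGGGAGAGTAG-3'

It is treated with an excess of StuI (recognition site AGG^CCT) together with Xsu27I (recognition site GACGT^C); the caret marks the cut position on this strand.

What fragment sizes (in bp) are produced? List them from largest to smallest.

StuI sites (AGGCCT) start at positions 55, 79, 101.
StuI cuts after base 3 of each site, so after positions 57, 81, 103.
Xsu27I sites (GACGTC) start at positions 2, 30.
Xsu27I cuts after base 5 of each site (before the last base), so after positions 6, 34.
Combined cut positions: 6, 34, 57, 81, 103.
Linear molecule, 5 cuts → 6 fragments:
  1–6 → 6 bp
  7–34 → 28 bp
  35–57 → 23 bp
  58–81 → 24 bp
  82–103 → 22 bp
  104–118 → 15 bp
Sorted largest to smallest: 28, 24, 23, 22, 15, 6 bp.

28, 24, 23, 22, 15, 6 bp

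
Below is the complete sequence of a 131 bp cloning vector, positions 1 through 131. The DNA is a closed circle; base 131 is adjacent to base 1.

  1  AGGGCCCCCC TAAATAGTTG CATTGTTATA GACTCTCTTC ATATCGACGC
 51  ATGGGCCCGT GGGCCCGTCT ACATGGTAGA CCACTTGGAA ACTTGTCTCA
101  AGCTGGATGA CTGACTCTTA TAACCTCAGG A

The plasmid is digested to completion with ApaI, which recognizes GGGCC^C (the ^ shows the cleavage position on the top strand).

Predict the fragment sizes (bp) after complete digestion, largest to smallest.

72, 51, 8 bp

ApaI sites (GGGCCC) start at positions 2, 53, 61.
ApaI cuts after base 5 of each site (before the last base), so after positions 6, 57, 65.
Circular molecule, 3 cuts → 3 fragments:
  7–57 → 51 bp
  58–65 → 8 bp
  66–131 then 1–6 → 66 + 6 = 72 bp
Sorted largest to smallest: 72, 51, 8 bp.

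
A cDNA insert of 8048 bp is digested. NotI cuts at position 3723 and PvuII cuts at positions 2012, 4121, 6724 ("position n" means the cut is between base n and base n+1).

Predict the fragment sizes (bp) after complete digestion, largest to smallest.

Combined cut positions (sorted): 2012, 3723, 4121, 6724.
Linear molecule, 4 cuts → 5 fragments:
  2012 − 0 = 2012 bp
  3723 − 2012 = 1711 bp
  4121 − 3723 = 398 bp
  6724 − 4121 = 2603 bp
  8048 − 6724 = 1324 bp
Sorted largest to smallest: 2603, 2012, 1711, 1324, 398 bp.

2603, 2012, 1711, 1324, 398 bp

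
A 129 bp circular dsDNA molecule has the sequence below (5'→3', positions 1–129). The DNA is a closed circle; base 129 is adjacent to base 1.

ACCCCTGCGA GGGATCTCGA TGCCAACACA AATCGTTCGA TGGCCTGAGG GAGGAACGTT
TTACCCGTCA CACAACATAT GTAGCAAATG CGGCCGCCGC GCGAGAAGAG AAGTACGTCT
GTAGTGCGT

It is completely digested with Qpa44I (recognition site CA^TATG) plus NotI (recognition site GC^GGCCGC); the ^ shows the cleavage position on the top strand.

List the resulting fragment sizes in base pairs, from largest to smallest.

115, 14 bp

The Qpa44I site (CATATG) starts at position 76.
Qpa44I cuts after base 2 of each site, so after position 77.
The NotI site (GCGGCCGC) starts at position 90.
NotI cuts after base 2 of each site, so after position 91.
Combined cut positions: 77, 91.
Circular molecule, 2 cuts → 2 fragments:
  78–91 → 14 bp
  92–129 then 1–77 → 38 + 77 = 115 bp
Sorted largest to smallest: 115, 14 bp.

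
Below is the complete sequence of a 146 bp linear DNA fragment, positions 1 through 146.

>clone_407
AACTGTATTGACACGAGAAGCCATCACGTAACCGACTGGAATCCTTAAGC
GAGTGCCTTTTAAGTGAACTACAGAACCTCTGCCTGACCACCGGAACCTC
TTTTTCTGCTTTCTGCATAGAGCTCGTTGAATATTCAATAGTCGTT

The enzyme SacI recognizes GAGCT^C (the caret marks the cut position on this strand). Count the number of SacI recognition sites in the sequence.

GAGCTC occurs starting at position 120.
SacI cuts at 1 site.

1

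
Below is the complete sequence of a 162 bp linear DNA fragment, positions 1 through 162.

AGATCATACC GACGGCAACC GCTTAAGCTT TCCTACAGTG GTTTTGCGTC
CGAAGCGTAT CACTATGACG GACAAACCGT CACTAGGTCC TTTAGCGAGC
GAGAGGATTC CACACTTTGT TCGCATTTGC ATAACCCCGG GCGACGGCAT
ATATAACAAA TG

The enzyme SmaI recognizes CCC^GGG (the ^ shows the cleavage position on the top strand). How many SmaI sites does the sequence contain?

1

CCCGGG occurs starting at position 136.
SmaI cuts at 1 site.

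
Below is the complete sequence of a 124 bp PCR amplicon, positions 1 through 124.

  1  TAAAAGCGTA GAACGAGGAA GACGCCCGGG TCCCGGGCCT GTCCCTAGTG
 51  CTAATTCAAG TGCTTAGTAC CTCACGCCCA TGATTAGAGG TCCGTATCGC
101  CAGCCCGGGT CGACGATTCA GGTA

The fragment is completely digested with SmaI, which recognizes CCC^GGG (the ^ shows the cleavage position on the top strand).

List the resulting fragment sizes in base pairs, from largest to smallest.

72, 27, 18, 7 bp

SmaI sites (CCCGGG) start at positions 25, 32, 104.
SmaI cuts after base 3 of each site, so after positions 27, 34, 106.
Linear molecule, 3 cuts → 4 fragments:
  1–27 → 27 bp
  28–34 → 7 bp
  35–106 → 72 bp
  107–124 → 18 bp
Sorted largest to smallest: 72, 27, 18, 7 bp.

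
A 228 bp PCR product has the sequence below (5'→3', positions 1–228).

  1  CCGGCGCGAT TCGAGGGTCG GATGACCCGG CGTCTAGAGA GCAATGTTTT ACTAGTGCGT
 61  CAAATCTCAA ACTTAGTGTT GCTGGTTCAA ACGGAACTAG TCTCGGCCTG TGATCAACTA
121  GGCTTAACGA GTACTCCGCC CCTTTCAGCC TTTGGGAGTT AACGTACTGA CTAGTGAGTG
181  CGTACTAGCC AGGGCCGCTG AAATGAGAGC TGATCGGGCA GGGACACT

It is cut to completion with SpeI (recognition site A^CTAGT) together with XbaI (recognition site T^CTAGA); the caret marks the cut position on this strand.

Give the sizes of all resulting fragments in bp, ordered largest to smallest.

SpeI sites (ACTAGT) start at positions 51, 96, 170.
SpeI cuts after the first base of each site, so after positions 51, 96, 170.
The XbaI site (TCTAGA) starts at position 33.
XbaI cuts after the first base of each site, so after position 33.
Combined cut positions: 33, 51, 96, 170.
Linear molecule, 4 cuts → 5 fragments:
  1–33 → 33 bp
  34–51 → 18 bp
  52–96 → 45 bp
  97–170 → 74 bp
  171–228 → 58 bp
Sorted largest to smallest: 74, 58, 45, 33, 18 bp.

74, 58, 45, 33, 18 bp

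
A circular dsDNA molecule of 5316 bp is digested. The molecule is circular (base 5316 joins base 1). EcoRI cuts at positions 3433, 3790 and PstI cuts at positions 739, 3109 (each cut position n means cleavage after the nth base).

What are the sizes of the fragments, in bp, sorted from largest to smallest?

2370, 2265, 357, 324 bp

Combined cut positions (sorted): 739, 3109, 3433, 3790.
Circular molecule, 4 cuts → 4 fragments:
  3109 − 739 = 2370 bp
  3433 − 3109 = 324 bp
  3790 − 3433 = 357 bp
  wrap: 5316 − 3790 + 739 = 2265 bp
Sorted largest to smallest: 2370, 2265, 357, 324 bp.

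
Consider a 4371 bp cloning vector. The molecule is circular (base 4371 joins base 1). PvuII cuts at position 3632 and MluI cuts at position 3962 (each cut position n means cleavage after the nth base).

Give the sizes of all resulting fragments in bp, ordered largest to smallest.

4041, 330 bp

Combined cut positions (sorted): 3632, 3962.
Circular molecule, 2 cuts → 2 fragments:
  3962 − 3632 = 330 bp
  wrap: 4371 − 3962 + 3632 = 4041 bp
Sorted largest to smallest: 4041, 330 bp.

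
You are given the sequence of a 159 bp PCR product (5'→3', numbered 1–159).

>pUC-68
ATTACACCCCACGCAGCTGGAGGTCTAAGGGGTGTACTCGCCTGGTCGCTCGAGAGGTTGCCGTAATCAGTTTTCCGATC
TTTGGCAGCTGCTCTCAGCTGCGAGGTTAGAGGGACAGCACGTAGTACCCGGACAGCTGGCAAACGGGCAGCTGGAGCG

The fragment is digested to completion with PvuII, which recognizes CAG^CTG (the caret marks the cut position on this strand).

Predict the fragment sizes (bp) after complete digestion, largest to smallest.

PvuII sites (CAGCTG) start at positions 14, 86, 96, 134, 149.
PvuII cuts after base 3 of each site, so after positions 16, 88, 98, 136, 151.
Linear molecule, 5 cuts → 6 fragments:
  1–16 → 16 bp
  17–88 → 72 bp
  89–98 → 10 bp
  99–136 → 38 bp
  137–151 → 15 bp
  152–159 → 8 bp
Sorted largest to smallest: 72, 38, 16, 15, 10, 8 bp.

72, 38, 16, 15, 10, 8 bp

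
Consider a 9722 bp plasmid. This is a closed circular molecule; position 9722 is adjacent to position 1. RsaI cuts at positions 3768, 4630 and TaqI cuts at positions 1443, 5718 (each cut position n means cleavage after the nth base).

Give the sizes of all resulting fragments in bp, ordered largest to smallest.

5447, 2325, 1088, 862 bp

Combined cut positions (sorted): 1443, 3768, 4630, 5718.
Circular molecule, 4 cuts → 4 fragments:
  3768 − 1443 = 2325 bp
  4630 − 3768 = 862 bp
  5718 − 4630 = 1088 bp
  wrap: 9722 − 5718 + 1443 = 5447 bp
Sorted largest to smallest: 5447, 2325, 1088, 862 bp.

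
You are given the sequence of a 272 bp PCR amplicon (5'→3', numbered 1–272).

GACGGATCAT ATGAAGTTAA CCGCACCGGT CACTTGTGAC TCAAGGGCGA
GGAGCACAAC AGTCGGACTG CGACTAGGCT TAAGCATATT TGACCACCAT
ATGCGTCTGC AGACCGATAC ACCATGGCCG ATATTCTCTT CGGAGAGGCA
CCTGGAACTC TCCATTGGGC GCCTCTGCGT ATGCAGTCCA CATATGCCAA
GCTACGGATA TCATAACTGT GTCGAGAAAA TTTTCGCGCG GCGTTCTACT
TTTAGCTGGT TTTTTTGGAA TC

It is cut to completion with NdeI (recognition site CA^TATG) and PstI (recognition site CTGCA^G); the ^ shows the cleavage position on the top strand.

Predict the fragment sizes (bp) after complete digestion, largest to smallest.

NdeI sites (CATATG) start at positions 8, 98, 191.
NdeI cuts after base 2 of each site, so after positions 9, 99, 192.
The PstI site (CTGCAG) starts at position 107.
PstI cuts after base 5 of each site (before the last base), so after position 111.
Combined cut positions: 9, 99, 111, 192.
Linear molecule, 4 cuts → 5 fragments:
  1–9 → 9 bp
  10–99 → 90 bp
  100–111 → 12 bp
  112–192 → 81 bp
  193–272 → 80 bp
Sorted largest to smallest: 90, 81, 80, 12, 9 bp.

90, 81, 80, 12, 9 bp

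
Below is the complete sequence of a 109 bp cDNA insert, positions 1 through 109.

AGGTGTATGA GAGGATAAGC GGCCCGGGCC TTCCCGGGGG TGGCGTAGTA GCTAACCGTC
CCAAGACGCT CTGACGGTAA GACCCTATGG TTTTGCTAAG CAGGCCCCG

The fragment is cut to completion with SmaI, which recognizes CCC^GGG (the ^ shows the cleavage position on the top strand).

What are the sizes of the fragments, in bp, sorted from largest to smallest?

SmaI sites (CCCGGG) start at positions 23, 33.
SmaI cuts after base 3 of each site, so after positions 25, 35.
Linear molecule, 2 cuts → 3 fragments:
  1–25 → 25 bp
  26–35 → 10 bp
  36–109 → 74 bp
Sorted largest to smallest: 74, 25, 10 bp.

74, 25, 10 bp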